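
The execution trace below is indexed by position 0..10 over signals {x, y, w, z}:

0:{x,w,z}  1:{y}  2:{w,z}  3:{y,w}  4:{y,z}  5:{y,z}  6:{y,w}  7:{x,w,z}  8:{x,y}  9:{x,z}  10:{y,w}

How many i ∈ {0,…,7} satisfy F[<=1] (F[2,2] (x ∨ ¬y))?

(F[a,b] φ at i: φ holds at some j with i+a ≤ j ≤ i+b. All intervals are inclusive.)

Evaluate at each i in [0,7]:
  i=0: ✓ (witness j=0)
  i=1: ✗ (none in [1,2])
  i=2: ✗ (none in [2,3])
  i=3: ✗ (none in [3,4])
  i=4: ✓ (witness j=5)
  i=5: ✓ (witness j=5)
  i=6: ✓ (witness j=6)
  i=7: ✓ (witness j=7)
Positions where it holds: {0, 4, 5, 6, 7} → 5.

5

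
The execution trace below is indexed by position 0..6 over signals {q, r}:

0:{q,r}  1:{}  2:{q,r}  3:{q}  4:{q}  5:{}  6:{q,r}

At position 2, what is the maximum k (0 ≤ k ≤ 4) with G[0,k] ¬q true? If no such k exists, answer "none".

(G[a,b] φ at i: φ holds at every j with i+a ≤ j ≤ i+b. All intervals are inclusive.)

¬q must hold from j=2 onward; find where it first fails.
  j=2: fails → no k works.

none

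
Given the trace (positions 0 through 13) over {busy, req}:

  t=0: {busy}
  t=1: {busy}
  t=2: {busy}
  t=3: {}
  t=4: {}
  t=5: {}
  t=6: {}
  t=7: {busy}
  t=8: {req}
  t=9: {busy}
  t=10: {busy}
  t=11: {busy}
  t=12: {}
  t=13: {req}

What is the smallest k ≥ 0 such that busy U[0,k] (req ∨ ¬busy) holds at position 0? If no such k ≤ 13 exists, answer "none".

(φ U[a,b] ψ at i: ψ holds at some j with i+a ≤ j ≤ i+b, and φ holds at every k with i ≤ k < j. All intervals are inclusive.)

3

Need earliest j ≥ 0 with (req ∨ ¬busy), and busy at every k in [0,j-1].
  j=0: rhs fails.
  j=1: rhs fails.
  j=2: rhs fails.
  j=3: rhs holds; lhs holds on [0,2]. k = 3.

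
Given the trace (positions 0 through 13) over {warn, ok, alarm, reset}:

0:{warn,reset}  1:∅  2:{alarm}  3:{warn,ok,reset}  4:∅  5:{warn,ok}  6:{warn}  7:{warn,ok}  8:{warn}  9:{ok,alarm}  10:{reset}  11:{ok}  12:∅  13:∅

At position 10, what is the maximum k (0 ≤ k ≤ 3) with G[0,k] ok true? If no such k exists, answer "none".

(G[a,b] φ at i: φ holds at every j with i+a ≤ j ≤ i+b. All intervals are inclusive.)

ok must hold from j=10 onward; find where it first fails.
  j=10: fails → no k works.

none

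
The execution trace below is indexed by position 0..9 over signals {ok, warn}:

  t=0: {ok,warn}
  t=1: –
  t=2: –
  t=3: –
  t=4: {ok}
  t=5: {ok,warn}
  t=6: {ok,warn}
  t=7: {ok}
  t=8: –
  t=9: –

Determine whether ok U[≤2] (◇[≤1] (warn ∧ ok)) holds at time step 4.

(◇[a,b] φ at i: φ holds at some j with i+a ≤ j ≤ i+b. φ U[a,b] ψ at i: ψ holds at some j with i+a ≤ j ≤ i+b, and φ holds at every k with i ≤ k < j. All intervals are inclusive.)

Holds

Need some j in [4,6] with ◇[≤1] (warn ∧ ok), and ok at every k in [4,j-1].
  j=4: ◇[≤1] (warn ∧ ok) holds; no prefix to check → satisfied.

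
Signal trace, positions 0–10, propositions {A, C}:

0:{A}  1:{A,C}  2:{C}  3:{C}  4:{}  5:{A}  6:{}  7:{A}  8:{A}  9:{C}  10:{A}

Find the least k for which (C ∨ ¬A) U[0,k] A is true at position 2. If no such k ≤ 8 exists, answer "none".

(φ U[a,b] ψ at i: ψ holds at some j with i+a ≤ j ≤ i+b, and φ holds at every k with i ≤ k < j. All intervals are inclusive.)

3

Need earliest j ≥ 2 with A, and (C ∨ ¬A) at every k in [2,j-1].
  j=2: rhs fails.
  j=3: rhs fails.
  j=4: rhs fails.
  j=5: rhs holds; lhs holds on [2,4]. k = 3.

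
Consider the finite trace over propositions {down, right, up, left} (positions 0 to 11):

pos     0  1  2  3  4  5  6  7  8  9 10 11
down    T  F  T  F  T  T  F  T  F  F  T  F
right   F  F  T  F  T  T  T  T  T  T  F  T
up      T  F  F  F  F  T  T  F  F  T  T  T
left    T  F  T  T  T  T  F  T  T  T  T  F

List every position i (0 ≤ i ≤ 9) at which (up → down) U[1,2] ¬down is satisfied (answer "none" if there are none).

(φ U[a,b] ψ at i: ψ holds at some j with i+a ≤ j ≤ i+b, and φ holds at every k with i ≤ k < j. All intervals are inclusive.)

Evaluate at each i in [0,9]:
  i=0: ✓ (rhs at j=1; lhs holds on [0,0])
  i=1: ✓ (rhs at j=3; lhs holds on [1,2])
  i=2: ✓ (rhs at j=3; lhs holds on [2,2])
  i=3: ✗ (no rhs in [4,5])
  i=4: ✓ (rhs at j=6; lhs holds on [4,5])
  i=5: ✓ (rhs at j=6; lhs holds on [5,5])
  i=6: ✗ (lhs fails at k=6 before rhs at j=8)
  i=7: ✓ (rhs at j=8; lhs holds on [7,7])
  i=8: ✓ (rhs at j=9; lhs holds on [8,8])
  i=9: ✗ (lhs fails at k=9 before rhs at j=11)

0, 1, 2, 4, 5, 7, 8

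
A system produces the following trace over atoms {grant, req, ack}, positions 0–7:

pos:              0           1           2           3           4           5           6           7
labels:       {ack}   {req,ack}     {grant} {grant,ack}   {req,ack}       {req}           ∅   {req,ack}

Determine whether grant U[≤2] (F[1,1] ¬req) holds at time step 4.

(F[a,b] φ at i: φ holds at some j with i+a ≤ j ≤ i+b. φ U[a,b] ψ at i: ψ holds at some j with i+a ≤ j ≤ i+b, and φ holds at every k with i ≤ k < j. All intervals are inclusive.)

Need some j in [4,6] with F[1,1] ¬req, and grant at every k in [4,j-1].
  j=4: F[1,1] ¬req — fails (none in [5,5]).
  j=5: F[1,1] ¬req holds, but grant fails at k=4 → not this j.
  j=6: F[1,1] ¬req — fails (none in [7,7]).
No j in the window works → until fails.

No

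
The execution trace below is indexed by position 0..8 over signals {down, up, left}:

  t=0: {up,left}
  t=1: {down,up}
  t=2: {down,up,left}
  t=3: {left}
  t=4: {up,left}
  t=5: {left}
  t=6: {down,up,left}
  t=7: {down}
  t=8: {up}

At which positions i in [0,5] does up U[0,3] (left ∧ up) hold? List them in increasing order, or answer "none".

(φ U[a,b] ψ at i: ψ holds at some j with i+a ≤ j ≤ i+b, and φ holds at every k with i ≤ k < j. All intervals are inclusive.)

Evaluate at each i in [0,5]:
  i=0: ✓ (rhs at j=0)
  i=1: ✓ (rhs at j=2; lhs holds on [1,1])
  i=2: ✓ (rhs at j=2)
  i=3: ✗ (lhs fails at k=3 before rhs at j=4)
  i=4: ✓ (rhs at j=4)
  i=5: ✗ (lhs fails at k=5 before rhs at j=6)

0, 1, 2, 4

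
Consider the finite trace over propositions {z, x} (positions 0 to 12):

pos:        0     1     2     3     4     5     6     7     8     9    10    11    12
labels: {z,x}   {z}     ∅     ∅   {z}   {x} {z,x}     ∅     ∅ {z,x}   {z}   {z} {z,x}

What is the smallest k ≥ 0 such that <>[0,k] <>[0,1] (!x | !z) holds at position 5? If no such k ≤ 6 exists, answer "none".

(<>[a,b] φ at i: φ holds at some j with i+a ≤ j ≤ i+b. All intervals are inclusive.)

Scan j = 5,6,… for <>[0,1] (!x | !z):
  j=5: holds
First hit at j=5, so smallest k = 5-5 = 0.

0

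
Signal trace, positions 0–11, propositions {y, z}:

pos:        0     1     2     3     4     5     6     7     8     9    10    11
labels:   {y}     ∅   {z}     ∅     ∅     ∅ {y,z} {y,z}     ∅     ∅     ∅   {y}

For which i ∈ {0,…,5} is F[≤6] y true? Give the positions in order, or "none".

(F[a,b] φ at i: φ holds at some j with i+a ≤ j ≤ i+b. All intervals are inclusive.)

Evaluate at each i in [0,5]:
  i=0: ✓ (witness j=0)
  i=1: ✓ (witness j=6)
  i=2: ✓ (witness j=6)
  i=3: ✓ (witness j=6)
  i=4: ✓ (witness j=6)
  i=5: ✓ (witness j=6)

0, 1, 2, 3, 4, 5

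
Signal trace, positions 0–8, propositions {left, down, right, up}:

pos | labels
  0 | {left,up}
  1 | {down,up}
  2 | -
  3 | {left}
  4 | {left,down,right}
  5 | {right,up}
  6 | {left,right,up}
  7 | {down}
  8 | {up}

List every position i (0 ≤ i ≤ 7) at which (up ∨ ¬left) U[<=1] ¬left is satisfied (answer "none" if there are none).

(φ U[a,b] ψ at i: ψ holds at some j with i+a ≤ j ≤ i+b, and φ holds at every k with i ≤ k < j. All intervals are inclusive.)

0, 1, 2, 5, 6, 7

Evaluate at each i in [0,7]:
  i=0: ✓ (rhs at j=1; lhs holds on [0,0])
  i=1: ✓ (rhs at j=1)
  i=2: ✓ (rhs at j=2)
  i=3: ✗ (no rhs in [3,4])
  i=4: ✗ (lhs fails at k=4 before rhs at j=5)
  i=5: ✓ (rhs at j=5)
  i=6: ✓ (rhs at j=7; lhs holds on [6,6])
  i=7: ✓ (rhs at j=7)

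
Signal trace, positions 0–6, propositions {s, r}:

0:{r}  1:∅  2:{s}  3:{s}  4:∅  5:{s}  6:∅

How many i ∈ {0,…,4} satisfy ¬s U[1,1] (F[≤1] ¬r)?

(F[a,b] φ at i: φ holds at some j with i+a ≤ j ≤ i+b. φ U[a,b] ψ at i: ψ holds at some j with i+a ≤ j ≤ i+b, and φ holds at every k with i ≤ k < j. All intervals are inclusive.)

3

Evaluate at each i in [0,4]:
  i=0: ✓ (rhs at j=1; lhs holds on [0,0])
  i=1: ✓ (rhs at j=2; lhs holds on [1,1])
  i=2: ✗ (lhs fails at k=2 before rhs at j=3)
  i=3: ✗ (lhs fails at k=3 before rhs at j=4)
  i=4: ✓ (rhs at j=5; lhs holds on [4,4])
Positions where it holds: {0, 1, 4} → 3.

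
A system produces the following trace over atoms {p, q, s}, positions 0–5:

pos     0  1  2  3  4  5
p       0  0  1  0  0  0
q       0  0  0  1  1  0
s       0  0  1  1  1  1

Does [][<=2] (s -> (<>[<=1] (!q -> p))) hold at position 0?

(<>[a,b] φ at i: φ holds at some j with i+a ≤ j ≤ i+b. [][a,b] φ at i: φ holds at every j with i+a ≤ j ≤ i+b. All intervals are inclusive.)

Check (s -> (<>[<=1] (!q -> p))) at every j in [0,2]:
  j=0: antecedent false → ✓
  j=1: antecedent false → ✓
  j=2: antecedent true; consequent holds (witness at 2) → ✓
All positions satisfy it → formula holds.

Yes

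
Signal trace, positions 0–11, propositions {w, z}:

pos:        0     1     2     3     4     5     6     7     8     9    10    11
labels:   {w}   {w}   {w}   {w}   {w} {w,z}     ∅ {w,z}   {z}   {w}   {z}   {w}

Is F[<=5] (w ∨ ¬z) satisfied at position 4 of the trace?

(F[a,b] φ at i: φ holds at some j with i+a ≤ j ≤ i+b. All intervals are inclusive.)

True

Check (w ∨ ¬z) at each j in [4,9]:
  j=4: true
  j=5: true
  j=6: true
  j=7: true
  j=8: false
  j=9: true
Found at j=4 → formula holds.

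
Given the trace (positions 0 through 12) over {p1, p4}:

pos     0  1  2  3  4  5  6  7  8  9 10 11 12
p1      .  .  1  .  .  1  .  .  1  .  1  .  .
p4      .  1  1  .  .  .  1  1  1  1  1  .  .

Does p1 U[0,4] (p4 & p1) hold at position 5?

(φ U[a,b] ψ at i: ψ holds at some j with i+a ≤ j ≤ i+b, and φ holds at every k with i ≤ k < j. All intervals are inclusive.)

Need some j in [5,9] with (p4 & p1), and p1 at every k in [5,j-1].
  j=5: (p4 & p1) false.
  j=6: (p4 & p1) false.
  j=7: (p4 & p1) false.
  j=8: (p4 & p1) holds, but p1 fails at k=6 → not this j.
  j=9: (p4 & p1) false.
No j in the window works → until fails.

False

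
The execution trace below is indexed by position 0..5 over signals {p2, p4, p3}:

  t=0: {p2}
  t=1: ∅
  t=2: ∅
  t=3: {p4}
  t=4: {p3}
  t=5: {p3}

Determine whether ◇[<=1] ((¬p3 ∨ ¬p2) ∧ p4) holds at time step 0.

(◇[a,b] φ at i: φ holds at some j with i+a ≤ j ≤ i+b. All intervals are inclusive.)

Check ((¬p3 ∨ ¬p2) ∧ p4) at each j in [0,1]:
  j=0: false
  j=1: false
No position in the window satisfies it → formula fails.

Does not hold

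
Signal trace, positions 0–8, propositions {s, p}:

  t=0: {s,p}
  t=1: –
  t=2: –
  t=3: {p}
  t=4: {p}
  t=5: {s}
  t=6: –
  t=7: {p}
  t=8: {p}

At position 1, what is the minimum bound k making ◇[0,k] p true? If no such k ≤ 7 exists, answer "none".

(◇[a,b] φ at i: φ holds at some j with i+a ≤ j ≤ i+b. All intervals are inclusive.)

Scan j = 1,2,… for p:
  j=1: fails
  j=2: fails
  j=3: holds
First hit at j=3, so smallest k = 3-1 = 2.

2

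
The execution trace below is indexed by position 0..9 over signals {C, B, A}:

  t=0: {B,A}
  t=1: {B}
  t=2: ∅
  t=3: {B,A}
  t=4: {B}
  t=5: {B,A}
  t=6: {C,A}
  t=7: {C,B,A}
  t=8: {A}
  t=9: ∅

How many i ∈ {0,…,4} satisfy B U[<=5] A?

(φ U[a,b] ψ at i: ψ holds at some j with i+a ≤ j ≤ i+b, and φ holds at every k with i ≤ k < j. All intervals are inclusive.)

Evaluate at each i in [0,4]:
  i=0: ✓ (rhs at j=0)
  i=1: ✗ (lhs fails at k=2 before rhs at j=3)
  i=2: ✗ (lhs fails at k=2 before rhs at j=3)
  i=3: ✓ (rhs at j=3)
  i=4: ✓ (rhs at j=5; lhs holds on [4,4])
Positions where it holds: {0, 3, 4} → 3.

3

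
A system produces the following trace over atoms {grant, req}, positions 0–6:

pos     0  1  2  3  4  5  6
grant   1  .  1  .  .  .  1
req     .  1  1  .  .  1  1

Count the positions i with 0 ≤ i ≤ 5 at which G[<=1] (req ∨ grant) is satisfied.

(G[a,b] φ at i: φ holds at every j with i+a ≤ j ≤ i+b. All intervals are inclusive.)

Evaluate at each i in [0,5]:
  i=0: ✓ (all of [0,1])
  i=1: ✓ (all of [1,2])
  i=2: ✗ (fails at j=3)
  i=3: ✗ (fails at j=3)
  i=4: ✗ (fails at j=4)
  i=5: ✓ (all of [5,6])
Positions where it holds: {0, 1, 5} → 3.

3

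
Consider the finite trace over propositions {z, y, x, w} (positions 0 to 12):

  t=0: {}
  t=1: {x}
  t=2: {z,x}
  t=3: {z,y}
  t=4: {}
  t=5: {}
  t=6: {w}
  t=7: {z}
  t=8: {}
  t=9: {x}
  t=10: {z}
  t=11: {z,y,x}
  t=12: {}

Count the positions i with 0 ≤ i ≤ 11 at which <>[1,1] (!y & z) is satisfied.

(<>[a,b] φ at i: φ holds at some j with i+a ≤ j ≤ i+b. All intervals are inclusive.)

3

Evaluate at each i in [0,11]:
  i=0: ✗ (none in [1,1])
  i=1: ✓ (witness j=2)
  i=2: ✗ (none in [3,3])
  i=3: ✗ (none in [4,4])
  i=4: ✗ (none in [5,5])
  i=5: ✗ (none in [6,6])
  i=6: ✓ (witness j=7)
  i=7: ✗ (none in [8,8])
  i=8: ✗ (none in [9,9])
  i=9: ✓ (witness j=10)
  i=10: ✗ (none in [11,11])
  i=11: ✗ (none in [12,12])
Positions where it holds: {1, 6, 9} → 3.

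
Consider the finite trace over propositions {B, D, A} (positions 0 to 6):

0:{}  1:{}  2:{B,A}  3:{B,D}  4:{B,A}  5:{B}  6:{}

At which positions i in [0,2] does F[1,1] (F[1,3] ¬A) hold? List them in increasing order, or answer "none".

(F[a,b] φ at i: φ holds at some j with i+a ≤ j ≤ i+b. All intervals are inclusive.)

0, 1, 2

Evaluate at each i in [0,2]:
  i=0: ✓ (witness j=1)
  i=1: ✓ (witness j=2)
  i=2: ✓ (witness j=3)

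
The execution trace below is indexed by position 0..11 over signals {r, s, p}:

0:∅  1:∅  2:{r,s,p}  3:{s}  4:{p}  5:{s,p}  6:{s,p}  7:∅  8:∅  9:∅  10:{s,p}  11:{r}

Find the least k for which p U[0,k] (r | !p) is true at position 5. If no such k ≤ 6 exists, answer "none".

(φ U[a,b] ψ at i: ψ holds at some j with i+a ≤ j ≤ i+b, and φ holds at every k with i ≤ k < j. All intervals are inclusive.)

Need earliest j ≥ 5 with (r | !p), and p at every k in [5,j-1].
  j=5: rhs fails.
  j=6: rhs fails.
  j=7: rhs holds; lhs holds on [5,6]. k = 2.

2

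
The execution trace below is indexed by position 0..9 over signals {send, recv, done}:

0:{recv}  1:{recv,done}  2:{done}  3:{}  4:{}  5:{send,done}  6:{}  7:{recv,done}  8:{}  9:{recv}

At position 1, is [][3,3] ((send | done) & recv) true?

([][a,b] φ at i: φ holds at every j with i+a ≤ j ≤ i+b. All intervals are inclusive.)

No

Check ((send | done) & recv) at every j in [4,4]:
  j=4: false
Fails at j=4 → formula fails.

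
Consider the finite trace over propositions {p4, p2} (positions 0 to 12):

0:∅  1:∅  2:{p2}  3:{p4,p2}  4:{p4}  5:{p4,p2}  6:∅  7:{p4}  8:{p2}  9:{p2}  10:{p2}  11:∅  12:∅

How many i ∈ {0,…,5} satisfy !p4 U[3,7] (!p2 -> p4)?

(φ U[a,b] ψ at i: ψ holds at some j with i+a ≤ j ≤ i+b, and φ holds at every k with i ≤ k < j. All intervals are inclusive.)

Evaluate at each i in [0,5]:
  i=0: ✓ (rhs at j=3; lhs holds on [0,2])
  i=1: ✗ (lhs fails at k=3 before rhs at j=4)
  i=2: ✗ (lhs fails at k=3 before rhs at j=5)
  i=3: ✗ (lhs fails at k=3 before rhs at j=7)
  i=4: ✗ (lhs fails at k=4 before rhs at j=7)
  i=5: ✗ (lhs fails at k=5 before rhs at j=8)
Positions where it holds: {0} → 1.

1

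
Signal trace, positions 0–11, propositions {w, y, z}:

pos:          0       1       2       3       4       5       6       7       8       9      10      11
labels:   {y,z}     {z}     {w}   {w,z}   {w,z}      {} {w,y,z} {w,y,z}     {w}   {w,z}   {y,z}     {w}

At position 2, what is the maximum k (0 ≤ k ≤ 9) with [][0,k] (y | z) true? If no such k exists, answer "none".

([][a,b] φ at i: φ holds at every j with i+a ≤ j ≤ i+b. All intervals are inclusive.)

(y | z) must hold from j=2 onward; find where it first fails.
  j=2: fails → no k works.

none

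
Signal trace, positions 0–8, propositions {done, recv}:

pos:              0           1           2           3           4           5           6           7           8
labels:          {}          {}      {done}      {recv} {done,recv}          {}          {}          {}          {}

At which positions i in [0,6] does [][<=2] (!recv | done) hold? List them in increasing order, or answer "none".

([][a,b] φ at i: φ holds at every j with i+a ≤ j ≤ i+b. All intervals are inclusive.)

Evaluate at each i in [0,6]:
  i=0: ✓ (all of [0,2])
  i=1: ✗ (fails at j=3)
  i=2: ✗ (fails at j=3)
  i=3: ✗ (fails at j=3)
  i=4: ✓ (all of [4,6])
  i=5: ✓ (all of [5,7])
  i=6: ✓ (all of [6,8])

0, 4, 5, 6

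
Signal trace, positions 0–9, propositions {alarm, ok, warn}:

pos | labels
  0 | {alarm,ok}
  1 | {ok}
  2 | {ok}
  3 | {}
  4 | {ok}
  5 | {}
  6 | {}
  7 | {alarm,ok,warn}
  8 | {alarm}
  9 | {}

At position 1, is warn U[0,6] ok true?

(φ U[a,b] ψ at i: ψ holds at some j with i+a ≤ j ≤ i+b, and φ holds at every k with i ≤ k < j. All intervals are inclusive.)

Need some j in [1,7] with ok, and warn at every k in [1,j-1].
  j=1: ok holds; no prefix to check → satisfied.

True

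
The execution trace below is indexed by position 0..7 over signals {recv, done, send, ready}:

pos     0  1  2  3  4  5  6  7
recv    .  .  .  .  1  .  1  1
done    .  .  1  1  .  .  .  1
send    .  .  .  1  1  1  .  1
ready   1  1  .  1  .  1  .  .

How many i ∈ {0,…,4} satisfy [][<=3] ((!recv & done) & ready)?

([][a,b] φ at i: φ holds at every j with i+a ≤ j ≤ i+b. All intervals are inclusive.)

Evaluate at each i in [0,4]:
  i=0: ✗ (fails at j=0)
  i=1: ✗ (fails at j=1)
  i=2: ✗ (fails at j=2)
  i=3: ✗ (fails at j=4)
  i=4: ✗ (fails at j=4)
Positions where it holds: {} → 0.

0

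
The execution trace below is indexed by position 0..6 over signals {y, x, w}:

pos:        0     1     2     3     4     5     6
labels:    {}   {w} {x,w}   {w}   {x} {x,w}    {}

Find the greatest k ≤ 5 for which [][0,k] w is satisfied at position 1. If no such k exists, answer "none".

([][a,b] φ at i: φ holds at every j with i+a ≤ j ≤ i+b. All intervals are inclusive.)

2

w must hold from j=1 onward; find where it first fails.
  j=1: holds
  j=2: holds
  j=3: holds
  j=4: fails
Holds on [1,3], so largest k = 2.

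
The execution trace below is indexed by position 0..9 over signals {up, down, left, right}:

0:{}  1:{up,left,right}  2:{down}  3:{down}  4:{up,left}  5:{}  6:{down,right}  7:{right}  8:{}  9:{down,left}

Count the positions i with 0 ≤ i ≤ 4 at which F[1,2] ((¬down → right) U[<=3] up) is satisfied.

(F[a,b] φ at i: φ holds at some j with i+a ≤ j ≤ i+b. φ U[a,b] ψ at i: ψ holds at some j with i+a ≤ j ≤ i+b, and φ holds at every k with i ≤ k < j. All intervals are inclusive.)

4

Evaluate at each i in [0,4]:
  i=0: ✓ (witness j=1)
  i=1: ✓ (witness j=2)
  i=2: ✓ (witness j=3)
  i=3: ✓ (witness j=4)
  i=4: ✗ (none in [5,6])
Positions where it holds: {0, 1, 2, 3} → 4.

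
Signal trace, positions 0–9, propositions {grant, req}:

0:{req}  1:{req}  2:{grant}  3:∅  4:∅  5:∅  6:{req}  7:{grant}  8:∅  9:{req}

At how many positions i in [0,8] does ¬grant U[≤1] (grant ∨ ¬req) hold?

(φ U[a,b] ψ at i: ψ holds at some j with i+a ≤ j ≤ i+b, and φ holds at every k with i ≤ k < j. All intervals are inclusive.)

8

Evaluate at each i in [0,8]:
  i=0: ✗ (no rhs in [0,1])
  i=1: ✓ (rhs at j=2; lhs holds on [1,1])
  i=2: ✓ (rhs at j=2)
  i=3: ✓ (rhs at j=3)
  i=4: ✓ (rhs at j=4)
  i=5: ✓ (rhs at j=5)
  i=6: ✓ (rhs at j=7; lhs holds on [6,6])
  i=7: ✓ (rhs at j=7)
  i=8: ✓ (rhs at j=8)
Positions where it holds: {1, 2, 3, 4, 5, 6, 7, 8} → 8.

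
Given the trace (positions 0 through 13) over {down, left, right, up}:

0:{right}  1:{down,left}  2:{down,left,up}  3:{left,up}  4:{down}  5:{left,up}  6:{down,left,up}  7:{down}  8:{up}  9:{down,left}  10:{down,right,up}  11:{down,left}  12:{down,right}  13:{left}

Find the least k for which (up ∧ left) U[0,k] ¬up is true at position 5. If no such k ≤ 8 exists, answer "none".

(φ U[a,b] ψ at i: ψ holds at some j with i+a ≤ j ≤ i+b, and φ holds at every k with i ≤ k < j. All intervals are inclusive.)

Need earliest j ≥ 5 with ¬up, and (up ∧ left) at every k in [5,j-1].
  j=5: rhs fails.
  j=6: rhs fails.
  j=7: rhs holds; lhs holds on [5,6]. k = 2.

2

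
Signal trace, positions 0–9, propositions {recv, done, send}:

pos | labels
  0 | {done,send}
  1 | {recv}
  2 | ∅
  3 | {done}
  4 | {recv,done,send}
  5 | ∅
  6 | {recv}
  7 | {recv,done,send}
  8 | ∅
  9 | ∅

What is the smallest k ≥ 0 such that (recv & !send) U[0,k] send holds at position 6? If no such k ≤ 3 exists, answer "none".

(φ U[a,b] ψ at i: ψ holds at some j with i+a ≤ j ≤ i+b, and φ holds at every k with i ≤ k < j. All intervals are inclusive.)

1

Need earliest j ≥ 6 with send, and (recv & !send) at every k in [6,j-1].
  j=6: rhs fails.
  j=7: rhs holds; lhs holds on [6,6]. k = 1.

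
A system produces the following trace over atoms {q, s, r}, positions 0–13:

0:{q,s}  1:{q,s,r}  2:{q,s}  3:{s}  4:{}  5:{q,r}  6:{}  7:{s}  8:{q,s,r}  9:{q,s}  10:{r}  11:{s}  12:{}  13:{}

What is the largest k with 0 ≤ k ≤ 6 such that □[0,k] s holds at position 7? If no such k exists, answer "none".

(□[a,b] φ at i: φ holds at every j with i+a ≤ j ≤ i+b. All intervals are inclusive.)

2

s must hold from j=7 onward; find where it first fails.
  j=7: holds
  j=8: holds
  j=9: holds
  j=10: fails
Holds on [7,9], so largest k = 2.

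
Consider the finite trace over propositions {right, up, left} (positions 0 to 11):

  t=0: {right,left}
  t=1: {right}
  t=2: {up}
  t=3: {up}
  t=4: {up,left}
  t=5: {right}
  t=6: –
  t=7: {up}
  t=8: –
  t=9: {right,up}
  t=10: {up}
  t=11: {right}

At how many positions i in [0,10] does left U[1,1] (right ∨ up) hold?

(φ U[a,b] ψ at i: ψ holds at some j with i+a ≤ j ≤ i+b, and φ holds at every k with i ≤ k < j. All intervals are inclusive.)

2

Evaluate at each i in [0,10]:
  i=0: ✓ (rhs at j=1; lhs holds on [0,0])
  i=1: ✗ (lhs fails at k=1 before rhs at j=2)
  i=2: ✗ (lhs fails at k=2 before rhs at j=3)
  i=3: ✗ (lhs fails at k=3 before rhs at j=4)
  i=4: ✓ (rhs at j=5; lhs holds on [4,4])
  i=5: ✗ (no rhs in [6,6])
  i=6: ✗ (lhs fails at k=6 before rhs at j=7)
  i=7: ✗ (no rhs in [8,8])
  i=8: ✗ (lhs fails at k=8 before rhs at j=9)
  i=9: ✗ (lhs fails at k=9 before rhs at j=10)
  i=10: ✗ (lhs fails at k=10 before rhs at j=11)
Positions where it holds: {0, 4} → 2.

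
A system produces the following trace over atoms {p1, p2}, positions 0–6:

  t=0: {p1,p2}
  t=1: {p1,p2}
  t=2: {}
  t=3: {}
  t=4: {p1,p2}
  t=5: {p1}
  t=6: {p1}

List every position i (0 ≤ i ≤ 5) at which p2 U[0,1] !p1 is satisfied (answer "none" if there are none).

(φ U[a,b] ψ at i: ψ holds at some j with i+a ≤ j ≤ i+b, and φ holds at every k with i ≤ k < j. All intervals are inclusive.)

Evaluate at each i in [0,5]:
  i=0: ✗ (no rhs in [0,1])
  i=1: ✓ (rhs at j=2; lhs holds on [1,1])
  i=2: ✓ (rhs at j=2)
  i=3: ✓ (rhs at j=3)
  i=4: ✗ (no rhs in [4,5])
  i=5: ✗ (no rhs in [5,6])

1, 2, 3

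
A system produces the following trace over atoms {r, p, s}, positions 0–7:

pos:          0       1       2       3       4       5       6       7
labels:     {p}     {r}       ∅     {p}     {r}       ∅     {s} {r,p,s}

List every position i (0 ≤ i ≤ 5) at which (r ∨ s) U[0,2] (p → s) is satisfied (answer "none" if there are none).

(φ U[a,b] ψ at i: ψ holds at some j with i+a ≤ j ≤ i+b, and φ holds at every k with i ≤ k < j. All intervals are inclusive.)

1, 2, 4, 5

Evaluate at each i in [0,5]:
  i=0: ✗ (lhs fails at k=0 before rhs at j=1)
  i=1: ✓ (rhs at j=1)
  i=2: ✓ (rhs at j=2)
  i=3: ✗ (lhs fails at k=3 before rhs at j=4)
  i=4: ✓ (rhs at j=4)
  i=5: ✓ (rhs at j=5)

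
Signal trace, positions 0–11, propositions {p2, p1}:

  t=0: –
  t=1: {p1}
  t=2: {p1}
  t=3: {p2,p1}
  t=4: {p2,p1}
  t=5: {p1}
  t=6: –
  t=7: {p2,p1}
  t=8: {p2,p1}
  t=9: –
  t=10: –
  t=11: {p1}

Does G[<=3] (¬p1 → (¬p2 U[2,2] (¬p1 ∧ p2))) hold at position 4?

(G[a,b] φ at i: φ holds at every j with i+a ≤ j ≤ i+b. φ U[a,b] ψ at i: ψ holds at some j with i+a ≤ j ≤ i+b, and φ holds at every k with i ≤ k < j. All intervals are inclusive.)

False

Check (¬p1 → (¬p2 U[2,2] (¬p1 ∧ p2))) at every j in [4,7]:
  j=4: antecedent false → ✓
  j=5: antecedent false → ✓
  j=6: antecedent true; consequent fails → ✗
  j=7: antecedent false → ✓
Fails at j=6 → formula fails.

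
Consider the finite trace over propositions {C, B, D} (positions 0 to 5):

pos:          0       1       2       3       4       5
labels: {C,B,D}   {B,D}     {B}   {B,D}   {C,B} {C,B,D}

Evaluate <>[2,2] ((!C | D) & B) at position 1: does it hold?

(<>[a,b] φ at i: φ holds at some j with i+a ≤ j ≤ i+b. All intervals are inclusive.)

True

Check ((!C | D) & B) at each j in [3,3]:
  j=3: true
Found at j=3 → formula holds.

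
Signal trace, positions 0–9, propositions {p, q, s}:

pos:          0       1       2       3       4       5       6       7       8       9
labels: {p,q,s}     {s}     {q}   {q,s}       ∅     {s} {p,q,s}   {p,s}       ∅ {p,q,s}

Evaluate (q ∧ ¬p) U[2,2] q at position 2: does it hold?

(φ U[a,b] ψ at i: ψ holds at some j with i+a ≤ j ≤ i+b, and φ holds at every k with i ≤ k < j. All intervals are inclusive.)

Does not hold

Need some j in [4,4] with q, and (q ∧ ¬p) at every k in [2,j-1].
  j=4: q false.
No j in the window works → until fails.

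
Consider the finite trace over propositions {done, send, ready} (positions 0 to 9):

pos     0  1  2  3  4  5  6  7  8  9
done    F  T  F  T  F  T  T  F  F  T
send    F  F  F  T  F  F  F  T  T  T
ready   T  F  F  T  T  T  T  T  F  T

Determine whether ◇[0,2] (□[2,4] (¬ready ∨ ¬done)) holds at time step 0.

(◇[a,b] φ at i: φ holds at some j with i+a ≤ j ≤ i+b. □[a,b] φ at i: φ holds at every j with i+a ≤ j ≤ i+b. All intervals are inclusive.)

No

Check □[2,4] (¬ready ∨ ¬done) at each j in [0,2]:
  j=0: fails at 3
  j=1: fails at 3
  j=2: fails at 5
No position in the window satisfies it → formula fails.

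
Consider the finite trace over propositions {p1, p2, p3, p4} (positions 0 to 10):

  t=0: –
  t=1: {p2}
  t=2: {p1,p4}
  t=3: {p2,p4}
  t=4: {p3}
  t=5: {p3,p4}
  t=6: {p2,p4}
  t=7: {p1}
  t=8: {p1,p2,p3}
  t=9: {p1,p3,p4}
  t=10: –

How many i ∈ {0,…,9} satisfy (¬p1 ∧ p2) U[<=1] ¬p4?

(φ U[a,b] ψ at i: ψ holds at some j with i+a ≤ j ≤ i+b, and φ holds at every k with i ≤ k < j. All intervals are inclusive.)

Evaluate at each i in [0,9]:
  i=0: ✓ (rhs at j=0)
  i=1: ✓ (rhs at j=1)
  i=2: ✗ (no rhs in [2,3])
  i=3: ✓ (rhs at j=4; lhs holds on [3,3])
  i=4: ✓ (rhs at j=4)
  i=5: ✗ (no rhs in [5,6])
  i=6: ✓ (rhs at j=7; lhs holds on [6,6])
  i=7: ✓ (rhs at j=7)
  i=8: ✓ (rhs at j=8)
  i=9: ✗ (lhs fails at k=9 before rhs at j=10)
Positions where it holds: {0, 1, 3, 4, 6, 7, 8} → 7.

7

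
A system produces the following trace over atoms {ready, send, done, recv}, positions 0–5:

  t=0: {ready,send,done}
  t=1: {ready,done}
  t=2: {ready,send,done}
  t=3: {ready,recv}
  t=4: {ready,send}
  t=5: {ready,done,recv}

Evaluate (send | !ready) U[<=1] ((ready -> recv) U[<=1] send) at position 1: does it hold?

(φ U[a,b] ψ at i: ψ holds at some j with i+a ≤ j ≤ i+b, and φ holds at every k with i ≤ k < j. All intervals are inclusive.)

No

Need some j in [1,2] with ((ready -> recv) U[<=1] send), and (send | !ready) at every k in [1,j-1].
  j=1: ((ready -> recv) U[<=1] send) — fails.
  j=2: ((ready -> recv) U[<=1] send) holds, but (send | !ready) fails at k=1 → not this j.
No j in the window works → until fails.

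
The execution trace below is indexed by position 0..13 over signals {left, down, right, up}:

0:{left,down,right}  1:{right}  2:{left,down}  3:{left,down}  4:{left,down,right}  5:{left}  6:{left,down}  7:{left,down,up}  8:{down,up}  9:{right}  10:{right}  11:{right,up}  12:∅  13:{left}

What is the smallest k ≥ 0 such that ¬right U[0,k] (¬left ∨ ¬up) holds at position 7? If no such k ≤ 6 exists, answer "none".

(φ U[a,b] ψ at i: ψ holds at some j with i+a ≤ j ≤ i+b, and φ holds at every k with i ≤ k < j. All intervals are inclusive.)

Need earliest j ≥ 7 with (¬left ∨ ¬up), and ¬right at every k in [7,j-1].
  j=7: rhs fails.
  j=8: rhs holds; lhs holds on [7,7]. k = 1.

1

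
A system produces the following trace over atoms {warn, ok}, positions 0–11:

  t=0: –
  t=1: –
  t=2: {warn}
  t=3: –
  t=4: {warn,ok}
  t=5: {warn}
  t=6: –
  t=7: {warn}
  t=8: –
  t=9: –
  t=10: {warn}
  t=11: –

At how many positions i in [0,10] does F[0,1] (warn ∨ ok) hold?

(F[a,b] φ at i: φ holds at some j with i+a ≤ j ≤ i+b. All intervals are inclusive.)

Evaluate at each i in [0,10]:
  i=0: ✗ (none in [0,1])
  i=1: ✓ (witness j=2)
  i=2: ✓ (witness j=2)
  i=3: ✓ (witness j=4)
  i=4: ✓ (witness j=4)
  i=5: ✓ (witness j=5)
  i=6: ✓ (witness j=7)
  i=7: ✓ (witness j=7)
  i=8: ✗ (none in [8,9])
  i=9: ✓ (witness j=10)
  i=10: ✓ (witness j=10)
Positions where it holds: {1, 2, 3, 4, 5, 6, 7, 9, 10} → 9.

9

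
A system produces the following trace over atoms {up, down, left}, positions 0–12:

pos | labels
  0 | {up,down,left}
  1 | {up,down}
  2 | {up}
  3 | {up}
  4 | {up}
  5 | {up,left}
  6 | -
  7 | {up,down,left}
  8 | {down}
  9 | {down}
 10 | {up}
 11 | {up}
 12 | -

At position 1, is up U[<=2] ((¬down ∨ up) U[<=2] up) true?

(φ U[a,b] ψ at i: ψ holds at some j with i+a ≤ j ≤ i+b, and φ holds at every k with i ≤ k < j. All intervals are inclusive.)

Need some j in [1,3] with ((¬down ∨ up) U[<=2] up), and up at every k in [1,j-1].
  j=1: ((¬down ∨ up) U[<=2] up) holds; no prefix to check → satisfied.

Holds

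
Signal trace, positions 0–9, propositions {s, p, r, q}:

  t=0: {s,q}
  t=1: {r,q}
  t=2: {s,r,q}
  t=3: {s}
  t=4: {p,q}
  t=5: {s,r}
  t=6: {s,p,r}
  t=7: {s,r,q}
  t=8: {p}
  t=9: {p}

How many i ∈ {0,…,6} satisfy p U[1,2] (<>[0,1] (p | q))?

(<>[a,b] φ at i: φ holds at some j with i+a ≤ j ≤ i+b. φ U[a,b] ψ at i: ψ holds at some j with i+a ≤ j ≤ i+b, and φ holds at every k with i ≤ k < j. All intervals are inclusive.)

Evaluate at each i in [0,6]:
  i=0: ✗ (lhs fails at k=0 before rhs at j=1)
  i=1: ✗ (lhs fails at k=1 before rhs at j=2)
  i=2: ✗ (lhs fails at k=2 before rhs at j=3)
  i=3: ✗ (lhs fails at k=3 before rhs at j=4)
  i=4: ✓ (rhs at j=5; lhs holds on [4,4])
  i=5: ✗ (lhs fails at k=5 before rhs at j=6)
  i=6: ✓ (rhs at j=7; lhs holds on [6,6])
Positions where it holds: {4, 6} → 2.

2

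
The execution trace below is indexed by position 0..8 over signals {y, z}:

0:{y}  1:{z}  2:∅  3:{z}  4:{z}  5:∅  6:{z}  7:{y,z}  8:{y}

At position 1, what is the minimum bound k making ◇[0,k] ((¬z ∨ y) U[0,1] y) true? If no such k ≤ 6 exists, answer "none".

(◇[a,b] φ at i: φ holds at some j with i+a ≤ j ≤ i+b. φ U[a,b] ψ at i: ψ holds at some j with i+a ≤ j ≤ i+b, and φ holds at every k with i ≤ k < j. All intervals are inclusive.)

Scan j = 1,2,… for ((¬z ∨ y) U[0,1] y):
  j=1: fails
  j=2: fails
  j=3: fails
  j=4: fails
  j=5: fails
  j=6: fails
  j=7: holds
First hit at j=7, so smallest k = 7-1 = 6.

6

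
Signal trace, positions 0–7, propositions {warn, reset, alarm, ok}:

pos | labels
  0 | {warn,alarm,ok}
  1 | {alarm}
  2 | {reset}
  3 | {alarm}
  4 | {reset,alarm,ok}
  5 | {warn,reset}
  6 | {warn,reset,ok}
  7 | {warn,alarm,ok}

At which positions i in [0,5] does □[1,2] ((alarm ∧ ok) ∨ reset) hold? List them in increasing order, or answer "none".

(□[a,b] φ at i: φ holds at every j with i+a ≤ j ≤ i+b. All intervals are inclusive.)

Evaluate at each i in [0,5]:
  i=0: ✗ (fails at j=1)
  i=1: ✗ (fails at j=3)
  i=2: ✗ (fails at j=3)
  i=3: ✓ (all of [4,5])
  i=4: ✓ (all of [5,6])
  i=5: ✓ (all of [6,7])

3, 4, 5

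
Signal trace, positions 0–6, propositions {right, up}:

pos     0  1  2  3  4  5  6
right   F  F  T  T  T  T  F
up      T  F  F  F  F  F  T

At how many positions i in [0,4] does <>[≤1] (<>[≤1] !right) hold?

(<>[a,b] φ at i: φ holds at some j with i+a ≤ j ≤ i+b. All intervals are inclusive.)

Evaluate at each i in [0,4]:
  i=0: ✓ (witness j=0)
  i=1: ✓ (witness j=1)
  i=2: ✗ (none in [2,3])
  i=3: ✗ (none in [3,4])
  i=4: ✓ (witness j=5)
Positions where it holds: {0, 1, 4} → 3.

3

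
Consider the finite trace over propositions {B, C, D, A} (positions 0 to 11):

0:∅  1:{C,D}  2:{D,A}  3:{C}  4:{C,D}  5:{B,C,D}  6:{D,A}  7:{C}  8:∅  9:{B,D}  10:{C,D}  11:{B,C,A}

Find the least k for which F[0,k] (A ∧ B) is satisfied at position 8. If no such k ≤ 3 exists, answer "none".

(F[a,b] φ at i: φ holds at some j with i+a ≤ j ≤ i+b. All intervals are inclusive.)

3

Scan j = 8,9,… for (A ∧ B):
  j=8: fails
  j=9: fails
  j=10: fails
  j=11: holds
First hit at j=11, so smallest k = 11-8 = 3.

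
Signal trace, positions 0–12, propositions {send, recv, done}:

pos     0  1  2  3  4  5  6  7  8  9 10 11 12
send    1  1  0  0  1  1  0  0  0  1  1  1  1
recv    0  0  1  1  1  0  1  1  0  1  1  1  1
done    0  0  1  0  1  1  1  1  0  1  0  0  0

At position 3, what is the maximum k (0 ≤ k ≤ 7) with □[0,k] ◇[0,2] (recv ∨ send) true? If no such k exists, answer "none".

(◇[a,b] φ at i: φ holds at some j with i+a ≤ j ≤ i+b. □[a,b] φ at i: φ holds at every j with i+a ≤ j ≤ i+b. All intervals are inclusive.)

◇[0,2] (recv ∨ send) must hold from j=3 onward; find where it first fails.
  j=3: holds
  j=4: holds
  j=5: holds
  j=6: holds
  j=7: holds
  j=8: holds
  j=9: holds
  j=10: holds
Holds through j=10; largest k = 7.

7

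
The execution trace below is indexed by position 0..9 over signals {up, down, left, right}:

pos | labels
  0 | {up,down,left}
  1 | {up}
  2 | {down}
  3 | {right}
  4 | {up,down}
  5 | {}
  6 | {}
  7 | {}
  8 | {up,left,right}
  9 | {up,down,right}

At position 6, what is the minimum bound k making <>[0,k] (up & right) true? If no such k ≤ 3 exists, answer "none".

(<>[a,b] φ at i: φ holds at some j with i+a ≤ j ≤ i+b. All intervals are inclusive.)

Scan j = 6,7,… for (up & right):
  j=6: fails
  j=7: fails
  j=8: holds
First hit at j=8, so smallest k = 8-6 = 2.

2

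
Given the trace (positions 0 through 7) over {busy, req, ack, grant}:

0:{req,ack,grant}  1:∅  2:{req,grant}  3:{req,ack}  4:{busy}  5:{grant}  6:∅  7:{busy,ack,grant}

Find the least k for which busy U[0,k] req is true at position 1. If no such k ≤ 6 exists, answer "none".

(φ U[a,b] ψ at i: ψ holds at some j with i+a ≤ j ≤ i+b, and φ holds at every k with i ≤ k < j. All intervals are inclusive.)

none

Need earliest j ≥ 1 with req, and busy at every k in [1,j-1].
  j=1: rhs fails.
  j=2: rhs holds but lhs fails at k=1.
  j=3: rhs holds but lhs fails at k=1.
  j=4: rhs fails.
  j=5: rhs fails.
  j=6: rhs fails.
  j=7: rhs fails.
No witness within the range → none.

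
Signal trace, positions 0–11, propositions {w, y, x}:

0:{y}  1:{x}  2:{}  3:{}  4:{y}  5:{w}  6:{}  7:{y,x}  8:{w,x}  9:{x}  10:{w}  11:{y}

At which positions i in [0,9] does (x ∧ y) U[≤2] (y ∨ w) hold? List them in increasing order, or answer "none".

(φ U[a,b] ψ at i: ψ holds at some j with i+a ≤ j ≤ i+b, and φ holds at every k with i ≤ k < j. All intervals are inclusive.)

0, 4, 5, 7, 8

Evaluate at each i in [0,9]:
  i=0: ✓ (rhs at j=0)
  i=1: ✗ (no rhs in [1,3])
  i=2: ✗ (lhs fails at k=2 before rhs at j=4)
  i=3: ✗ (lhs fails at k=3 before rhs at j=4)
  i=4: ✓ (rhs at j=4)
  i=5: ✓ (rhs at j=5)
  i=6: ✗ (lhs fails at k=6 before rhs at j=7)
  i=7: ✓ (rhs at j=7)
  i=8: ✓ (rhs at j=8)
  i=9: ✗ (lhs fails at k=9 before rhs at j=10)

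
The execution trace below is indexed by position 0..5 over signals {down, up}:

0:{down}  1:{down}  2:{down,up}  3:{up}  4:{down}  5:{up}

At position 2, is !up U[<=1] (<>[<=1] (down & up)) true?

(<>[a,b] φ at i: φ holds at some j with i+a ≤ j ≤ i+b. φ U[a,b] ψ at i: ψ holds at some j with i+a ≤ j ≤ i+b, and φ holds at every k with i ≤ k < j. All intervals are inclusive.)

Need some j in [2,3] with <>[<=1] (down & up), and !up at every k in [2,j-1].
  j=2: <>[<=1] (down & up) holds; no prefix to check → satisfied.

True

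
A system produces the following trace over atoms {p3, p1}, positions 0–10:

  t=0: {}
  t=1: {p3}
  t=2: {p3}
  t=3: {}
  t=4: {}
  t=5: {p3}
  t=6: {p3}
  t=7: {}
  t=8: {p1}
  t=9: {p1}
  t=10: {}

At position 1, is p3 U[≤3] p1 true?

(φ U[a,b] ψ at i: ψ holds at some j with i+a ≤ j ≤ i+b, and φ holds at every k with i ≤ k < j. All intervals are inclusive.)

Need some j in [1,4] with p1, and p3 at every k in [1,j-1].
  j=1: p1 false.
  j=2: p1 false.
  j=3: p1 false.
  j=4: p1 false.
No j in the window works → until fails.

Does not hold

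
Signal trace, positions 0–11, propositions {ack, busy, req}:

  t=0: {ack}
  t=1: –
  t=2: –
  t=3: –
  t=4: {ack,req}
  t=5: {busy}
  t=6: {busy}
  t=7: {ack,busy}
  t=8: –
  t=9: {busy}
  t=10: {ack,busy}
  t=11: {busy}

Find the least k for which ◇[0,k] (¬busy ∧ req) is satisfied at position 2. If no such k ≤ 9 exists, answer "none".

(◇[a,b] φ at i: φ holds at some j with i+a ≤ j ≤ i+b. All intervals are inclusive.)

Scan j = 2,3,… for (¬busy ∧ req):
  j=2: fails
  j=3: fails
  j=4: holds
First hit at j=4, so smallest k = 4-2 = 2.

2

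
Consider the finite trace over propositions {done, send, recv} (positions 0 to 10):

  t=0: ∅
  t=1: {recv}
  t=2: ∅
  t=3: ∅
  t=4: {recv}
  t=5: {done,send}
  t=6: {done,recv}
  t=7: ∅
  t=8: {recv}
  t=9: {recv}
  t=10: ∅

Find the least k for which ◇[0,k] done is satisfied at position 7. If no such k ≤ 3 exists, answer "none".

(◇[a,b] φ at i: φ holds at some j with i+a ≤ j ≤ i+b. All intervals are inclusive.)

none

Scan j = 7,8,… for done:
  j=7: fails
  j=8: fails
  j=9: fails
  j=10: fails
No j in [7,10] satisfies it → none.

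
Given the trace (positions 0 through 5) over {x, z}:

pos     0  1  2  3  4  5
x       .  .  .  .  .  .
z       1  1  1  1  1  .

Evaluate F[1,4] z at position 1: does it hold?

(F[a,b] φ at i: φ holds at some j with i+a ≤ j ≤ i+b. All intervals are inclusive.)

Check z at each j in [2,5]:
  j=2: true
  j=3: true
  j=4: true
  j=5: false
Found at j=2 → formula holds.

Yes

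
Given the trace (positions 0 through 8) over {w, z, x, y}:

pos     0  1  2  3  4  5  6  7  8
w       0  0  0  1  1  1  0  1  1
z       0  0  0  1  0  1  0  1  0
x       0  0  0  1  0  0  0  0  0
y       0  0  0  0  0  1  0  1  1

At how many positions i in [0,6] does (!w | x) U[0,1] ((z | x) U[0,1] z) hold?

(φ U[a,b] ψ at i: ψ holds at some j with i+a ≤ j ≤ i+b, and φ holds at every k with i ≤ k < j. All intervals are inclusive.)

4

Evaluate at each i in [0,6]:
  i=0: ✗ (no rhs in [0,1])
  i=1: ✗ (no rhs in [1,2])
  i=2: ✓ (rhs at j=3; lhs holds on [2,2])
  i=3: ✓ (rhs at j=3)
  i=4: ✗ (lhs fails at k=4 before rhs at j=5)
  i=5: ✓ (rhs at j=5)
  i=6: ✓ (rhs at j=7; lhs holds on [6,6])
Positions where it holds: {2, 3, 5, 6} → 4.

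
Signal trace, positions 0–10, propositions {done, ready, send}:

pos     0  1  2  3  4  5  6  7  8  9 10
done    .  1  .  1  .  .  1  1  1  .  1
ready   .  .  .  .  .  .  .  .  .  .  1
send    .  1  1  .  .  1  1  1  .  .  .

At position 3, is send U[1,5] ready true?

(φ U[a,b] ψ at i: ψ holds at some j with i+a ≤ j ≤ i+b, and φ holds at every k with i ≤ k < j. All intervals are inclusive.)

False

Need some j in [4,8] with ready, and send at every k in [3,j-1].
  j=4: ready false.
  j=5: ready false.
  j=6: ready false.
  j=7: ready false.
  j=8: ready false.
No j in the window works → until fails.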